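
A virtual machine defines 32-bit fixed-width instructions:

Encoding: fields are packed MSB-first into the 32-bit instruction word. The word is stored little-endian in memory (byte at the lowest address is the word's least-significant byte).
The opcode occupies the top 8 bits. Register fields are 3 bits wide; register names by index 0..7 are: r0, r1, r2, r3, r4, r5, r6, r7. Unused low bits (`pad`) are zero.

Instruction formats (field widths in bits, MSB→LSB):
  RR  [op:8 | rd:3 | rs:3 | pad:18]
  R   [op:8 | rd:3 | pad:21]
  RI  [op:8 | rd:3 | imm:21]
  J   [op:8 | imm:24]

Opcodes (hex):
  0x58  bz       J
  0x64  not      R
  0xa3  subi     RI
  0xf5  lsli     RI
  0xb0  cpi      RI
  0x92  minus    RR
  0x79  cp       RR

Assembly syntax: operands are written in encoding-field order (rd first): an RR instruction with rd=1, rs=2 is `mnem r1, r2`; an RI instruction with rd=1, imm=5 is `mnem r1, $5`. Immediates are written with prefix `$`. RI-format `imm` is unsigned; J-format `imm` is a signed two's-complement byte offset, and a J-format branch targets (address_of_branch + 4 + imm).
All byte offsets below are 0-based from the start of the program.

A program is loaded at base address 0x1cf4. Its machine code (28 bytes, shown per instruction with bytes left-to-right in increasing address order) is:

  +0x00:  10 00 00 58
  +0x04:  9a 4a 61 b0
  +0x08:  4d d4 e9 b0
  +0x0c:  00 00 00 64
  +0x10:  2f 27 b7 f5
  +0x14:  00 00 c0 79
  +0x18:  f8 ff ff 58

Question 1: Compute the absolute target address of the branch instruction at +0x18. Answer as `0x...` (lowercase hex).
0x1d08

@+18  little-endian(f8 ff ff 58) = 0x58fffff8
  opcode bits[31:24]=0x58: bz/J
  imm: (w>>0)&0xffffff=0xfffff8 (s24→-8) → $-8
  target = base 0x1cf4 + off 0x18 + 4 + imm -8 = 0x1d08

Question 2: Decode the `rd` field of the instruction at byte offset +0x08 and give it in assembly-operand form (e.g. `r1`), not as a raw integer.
r7

+0x08: 4d d4 e9 b0 ⇒ word 0xb0e9d44d (little)
  op=0xb0e9d44d>>24=0xb0 ⇒ cpi (RI)
  [23:21] rd=7 = r7
  [20:0] imm=644173 = $644173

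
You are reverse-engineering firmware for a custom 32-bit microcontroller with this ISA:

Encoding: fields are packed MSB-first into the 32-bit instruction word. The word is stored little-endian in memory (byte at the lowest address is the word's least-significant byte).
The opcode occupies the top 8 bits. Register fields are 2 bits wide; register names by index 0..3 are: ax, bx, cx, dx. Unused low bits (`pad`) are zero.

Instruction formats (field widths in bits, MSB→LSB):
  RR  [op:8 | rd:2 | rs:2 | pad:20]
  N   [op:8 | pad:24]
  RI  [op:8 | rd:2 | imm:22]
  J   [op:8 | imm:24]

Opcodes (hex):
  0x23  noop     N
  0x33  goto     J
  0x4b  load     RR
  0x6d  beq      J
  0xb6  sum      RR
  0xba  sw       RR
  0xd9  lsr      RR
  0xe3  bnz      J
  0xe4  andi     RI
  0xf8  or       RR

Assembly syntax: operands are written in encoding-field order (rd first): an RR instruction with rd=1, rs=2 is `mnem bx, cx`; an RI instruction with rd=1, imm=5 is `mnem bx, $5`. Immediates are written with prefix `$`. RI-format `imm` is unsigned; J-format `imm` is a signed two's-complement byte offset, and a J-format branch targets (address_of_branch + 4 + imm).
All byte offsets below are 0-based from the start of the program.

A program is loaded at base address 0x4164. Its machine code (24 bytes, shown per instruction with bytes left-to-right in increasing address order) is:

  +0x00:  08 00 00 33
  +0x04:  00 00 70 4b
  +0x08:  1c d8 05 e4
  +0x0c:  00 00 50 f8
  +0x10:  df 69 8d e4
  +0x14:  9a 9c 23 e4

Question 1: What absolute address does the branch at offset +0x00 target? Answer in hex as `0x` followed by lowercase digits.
off 0x00: read 08 00 00 33 as little → 0x33000008
  top 8b → 0x33 → goto [J]
  [23:0] imm=8 = $8
  target = base 0x4164 + off 0x00 + 4 + imm 8 = 0x4170

0x4170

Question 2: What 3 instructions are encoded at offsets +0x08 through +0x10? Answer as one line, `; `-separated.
off 0x08: read 1c d8 05 e4 as little → 0xe405d81c
  op=0xe405d81c>>24=0xe4 ⇒ andi (RI)
  rd: (w>>22)&0x3=0x0 → ax
  imm: (w>>0)&0x3fffff=0x5d81c → $383004
off 0x0c: read 00 00 50 f8 as little → 0xf8500000
  op=0xf8500000>>24=0xf8 ⇒ or (RR)
  rd: (w>>22)&0x3=0x1 → bx
  rs: (w>>20)&0x3=0x1 → bx
off 0x10: read df 69 8d e4 as little → 0xe48d69df
  op=0xe48d69df>>24=0xe4 ⇒ andi (RI)
  rd: (w>>22)&0x3=0x2 → cx
  imm: (w>>0)&0x3fffff=0xd69df → $879071

andi ax, $383004; or bx, bx; andi cx, $879071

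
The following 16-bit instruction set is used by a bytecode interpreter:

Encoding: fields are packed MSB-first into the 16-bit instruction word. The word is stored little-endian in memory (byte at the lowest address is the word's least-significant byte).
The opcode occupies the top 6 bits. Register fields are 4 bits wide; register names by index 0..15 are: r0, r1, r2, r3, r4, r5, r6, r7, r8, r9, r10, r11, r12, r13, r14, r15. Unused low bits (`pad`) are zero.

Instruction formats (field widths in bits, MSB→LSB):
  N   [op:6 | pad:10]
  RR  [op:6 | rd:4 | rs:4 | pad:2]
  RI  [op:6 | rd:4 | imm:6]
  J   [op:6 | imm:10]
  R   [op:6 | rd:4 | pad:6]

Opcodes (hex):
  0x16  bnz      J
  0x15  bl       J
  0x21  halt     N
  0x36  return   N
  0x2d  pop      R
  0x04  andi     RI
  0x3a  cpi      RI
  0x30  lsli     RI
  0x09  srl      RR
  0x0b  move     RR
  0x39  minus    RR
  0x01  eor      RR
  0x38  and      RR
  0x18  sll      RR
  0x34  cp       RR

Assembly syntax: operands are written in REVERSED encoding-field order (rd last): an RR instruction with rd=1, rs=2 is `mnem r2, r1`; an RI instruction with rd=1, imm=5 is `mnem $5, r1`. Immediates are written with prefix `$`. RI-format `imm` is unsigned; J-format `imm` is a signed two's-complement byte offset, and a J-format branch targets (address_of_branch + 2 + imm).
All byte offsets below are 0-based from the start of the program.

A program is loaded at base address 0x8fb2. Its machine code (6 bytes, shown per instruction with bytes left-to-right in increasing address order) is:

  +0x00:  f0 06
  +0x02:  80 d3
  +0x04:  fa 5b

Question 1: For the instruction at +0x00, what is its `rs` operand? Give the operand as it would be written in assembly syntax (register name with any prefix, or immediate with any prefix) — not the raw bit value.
r12

@+00  little-endian(f0 06) = 0x06f0
  opcode bits[15:10]=0x1: eor/RR
  rd@[9:6]=0xb ⇒ r11
  rs@[5:2]=0xc ⇒ r12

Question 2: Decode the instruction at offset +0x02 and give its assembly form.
cp r0, r14

@+02  little-endian(80 d3) = 0xd380
  op=0xd380>>10=0x34 ⇒ cp (RR)
  rd: (w>>6)&0xf=0xe → r14
  rs: (w>>2)&0xf=0x0 → r0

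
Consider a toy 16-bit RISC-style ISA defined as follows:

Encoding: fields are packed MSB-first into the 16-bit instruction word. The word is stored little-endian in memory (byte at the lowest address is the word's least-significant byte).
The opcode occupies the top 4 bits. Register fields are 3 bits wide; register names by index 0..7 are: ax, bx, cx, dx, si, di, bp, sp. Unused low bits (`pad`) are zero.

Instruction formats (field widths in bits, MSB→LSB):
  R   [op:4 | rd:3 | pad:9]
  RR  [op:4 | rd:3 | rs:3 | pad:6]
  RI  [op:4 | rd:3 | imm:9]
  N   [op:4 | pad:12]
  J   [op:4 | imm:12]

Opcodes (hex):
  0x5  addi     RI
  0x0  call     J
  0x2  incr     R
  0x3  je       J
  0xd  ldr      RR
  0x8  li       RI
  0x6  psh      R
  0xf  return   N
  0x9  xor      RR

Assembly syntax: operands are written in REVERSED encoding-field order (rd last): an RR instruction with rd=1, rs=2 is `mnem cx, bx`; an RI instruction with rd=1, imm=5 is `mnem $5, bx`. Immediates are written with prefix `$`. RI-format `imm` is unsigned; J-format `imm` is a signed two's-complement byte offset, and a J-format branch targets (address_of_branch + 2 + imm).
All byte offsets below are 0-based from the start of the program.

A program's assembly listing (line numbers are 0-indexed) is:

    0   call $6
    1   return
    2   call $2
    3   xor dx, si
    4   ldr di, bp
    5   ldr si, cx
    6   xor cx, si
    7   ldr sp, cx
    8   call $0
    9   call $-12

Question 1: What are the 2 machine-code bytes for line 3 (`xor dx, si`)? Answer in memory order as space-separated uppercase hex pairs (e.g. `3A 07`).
C0 98

3. xor fields op=0x9:4|rd=4:3|rs=3:3|pad=0:6 → word 98c0h → c0 98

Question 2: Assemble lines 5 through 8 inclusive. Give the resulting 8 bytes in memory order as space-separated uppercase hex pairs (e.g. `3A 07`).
line 5 (ldr): pack op=0xd:4|rd=2:3|rs=4:3|pad=0:6 = 0xd500; little→ 00 d5
line 6 (xor): pack op=0x9:4|rd=4:3|rs=2:3|pad=0:6 = 0x9880; little→ 80 98
line 7 (ldr): pack op=0xd:4|rd=2:3|rs=7:3|pad=0:6 = 0xd5c0; little→ c0 d5
line 8 (call): pack op=0x0:4|imm=0:12 = 0x0000; little→ 00 00

00 D5 80 98 C0 D5 00 00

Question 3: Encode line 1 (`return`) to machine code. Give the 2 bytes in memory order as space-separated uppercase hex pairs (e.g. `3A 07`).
line 1 (return): pack op=0xf:4|pad=0:12 = 0xf000; little→ 00 f0

00 F0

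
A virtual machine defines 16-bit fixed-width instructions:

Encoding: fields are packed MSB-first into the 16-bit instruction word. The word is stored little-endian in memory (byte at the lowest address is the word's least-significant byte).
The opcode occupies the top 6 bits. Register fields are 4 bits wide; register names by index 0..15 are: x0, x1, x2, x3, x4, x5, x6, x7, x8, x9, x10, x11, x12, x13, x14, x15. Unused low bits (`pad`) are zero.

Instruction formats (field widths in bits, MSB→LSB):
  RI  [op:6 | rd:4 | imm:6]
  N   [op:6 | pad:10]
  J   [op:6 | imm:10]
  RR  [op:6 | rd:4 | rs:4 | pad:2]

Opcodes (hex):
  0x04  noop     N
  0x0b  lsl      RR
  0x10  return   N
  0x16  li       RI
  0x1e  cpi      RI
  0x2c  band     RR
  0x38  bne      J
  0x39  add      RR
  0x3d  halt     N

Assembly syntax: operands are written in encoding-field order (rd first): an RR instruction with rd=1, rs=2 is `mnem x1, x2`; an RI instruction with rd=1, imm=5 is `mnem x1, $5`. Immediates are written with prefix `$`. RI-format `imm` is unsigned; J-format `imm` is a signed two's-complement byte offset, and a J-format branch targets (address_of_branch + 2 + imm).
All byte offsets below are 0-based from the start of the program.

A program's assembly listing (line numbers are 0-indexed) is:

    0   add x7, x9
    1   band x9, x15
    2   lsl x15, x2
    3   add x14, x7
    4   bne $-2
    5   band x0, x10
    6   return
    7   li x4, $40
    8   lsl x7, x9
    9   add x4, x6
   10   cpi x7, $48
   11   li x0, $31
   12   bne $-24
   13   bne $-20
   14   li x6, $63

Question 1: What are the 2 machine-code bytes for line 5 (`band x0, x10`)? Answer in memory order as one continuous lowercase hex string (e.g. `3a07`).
28b0

5. band fields op=0x2c:6|rd=0:4|rs=10:4|pad=0:2 → word b028h → 28 b0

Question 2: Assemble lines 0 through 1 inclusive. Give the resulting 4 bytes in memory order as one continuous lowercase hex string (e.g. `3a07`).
e4e57cb2

0. add fields op=0x39:6|rd=7:4|rs=9:4|pad=0:2 → word e5e4h → e4 e5
1. band fields op=0x2c:6|rd=9:4|rs=15:4|pad=0:2 → word b27ch → 7c b2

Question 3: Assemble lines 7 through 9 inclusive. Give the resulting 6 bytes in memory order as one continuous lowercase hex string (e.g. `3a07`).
line 7 (li): pack op=0x16:6|rd=4:4|imm=40:6 = 0x5928; little→ 28 59
line 8 (lsl): pack op=0xb:6|rd=7:4|rs=9:4|pad=0:2 = 0x2de4; little→ e4 2d
line 9 (add): pack op=0x39:6|rd=4:4|rs=6:4|pad=0:2 = 0xe518; little→ 18 e5

2859e42d18e5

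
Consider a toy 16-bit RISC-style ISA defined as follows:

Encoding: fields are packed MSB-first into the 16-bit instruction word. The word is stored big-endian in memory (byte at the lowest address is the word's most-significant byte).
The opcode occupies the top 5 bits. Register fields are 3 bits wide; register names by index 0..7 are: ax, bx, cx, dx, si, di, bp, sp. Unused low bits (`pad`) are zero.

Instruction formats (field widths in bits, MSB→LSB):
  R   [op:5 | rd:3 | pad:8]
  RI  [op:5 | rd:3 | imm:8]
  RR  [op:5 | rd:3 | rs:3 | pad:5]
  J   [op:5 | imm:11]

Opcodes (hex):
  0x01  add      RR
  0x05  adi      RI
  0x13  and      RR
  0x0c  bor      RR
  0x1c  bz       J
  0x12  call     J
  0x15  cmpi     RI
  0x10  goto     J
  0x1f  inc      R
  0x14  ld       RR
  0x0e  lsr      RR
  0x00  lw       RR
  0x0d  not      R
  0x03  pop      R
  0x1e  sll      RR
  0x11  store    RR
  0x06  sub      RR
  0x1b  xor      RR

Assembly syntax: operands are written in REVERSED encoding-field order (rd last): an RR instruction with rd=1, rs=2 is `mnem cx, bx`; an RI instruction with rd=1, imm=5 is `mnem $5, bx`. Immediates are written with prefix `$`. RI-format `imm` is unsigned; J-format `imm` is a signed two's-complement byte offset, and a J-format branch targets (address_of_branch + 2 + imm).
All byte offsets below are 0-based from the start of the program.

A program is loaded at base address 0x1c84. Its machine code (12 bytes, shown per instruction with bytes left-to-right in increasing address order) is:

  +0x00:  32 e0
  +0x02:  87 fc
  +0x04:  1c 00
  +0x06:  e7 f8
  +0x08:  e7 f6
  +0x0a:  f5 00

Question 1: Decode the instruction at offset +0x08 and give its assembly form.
bz $-10

@+08  big-endian(e7 f6) = 0xe7f6
  opcode bits[15:11]=0x1c: bz/J
  imm@[10:0]=0x7f6 (s11→-10) ⇒ $-10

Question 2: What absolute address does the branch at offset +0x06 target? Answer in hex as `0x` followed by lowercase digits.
0x1c84

@+06  big-endian(e7 f8) = 0xe7f8
  op=0xe7f8>>11=0x1c ⇒ bz (J)
  imm@[10:0]=0x7f8 (s11→-8) ⇒ $-8
  target = base 0x1c84 + off 0x06 + 2 + imm -8 = 0x1c84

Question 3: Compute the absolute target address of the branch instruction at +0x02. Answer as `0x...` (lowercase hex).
@+02  big-endian(87 fc) = 0x87fc
  op=0x87fc>>11=0x10 ⇒ goto (J)
  imm@[10:0]=0x7fc (s11→-4) ⇒ $-4
  target = base 0x1c84 + off 0x02 + 2 + imm -4 = 0x1c84

0x1c84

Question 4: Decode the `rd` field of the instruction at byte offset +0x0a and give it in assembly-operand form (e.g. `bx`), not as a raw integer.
di

@+0a  big-endian(f5 00) = 0xf500
  top 5b → 0x1e → sll [RR]
  rd: (w>>8)&0x7=0x5 → di
  rs: (w>>5)&0x7=0x0 → ax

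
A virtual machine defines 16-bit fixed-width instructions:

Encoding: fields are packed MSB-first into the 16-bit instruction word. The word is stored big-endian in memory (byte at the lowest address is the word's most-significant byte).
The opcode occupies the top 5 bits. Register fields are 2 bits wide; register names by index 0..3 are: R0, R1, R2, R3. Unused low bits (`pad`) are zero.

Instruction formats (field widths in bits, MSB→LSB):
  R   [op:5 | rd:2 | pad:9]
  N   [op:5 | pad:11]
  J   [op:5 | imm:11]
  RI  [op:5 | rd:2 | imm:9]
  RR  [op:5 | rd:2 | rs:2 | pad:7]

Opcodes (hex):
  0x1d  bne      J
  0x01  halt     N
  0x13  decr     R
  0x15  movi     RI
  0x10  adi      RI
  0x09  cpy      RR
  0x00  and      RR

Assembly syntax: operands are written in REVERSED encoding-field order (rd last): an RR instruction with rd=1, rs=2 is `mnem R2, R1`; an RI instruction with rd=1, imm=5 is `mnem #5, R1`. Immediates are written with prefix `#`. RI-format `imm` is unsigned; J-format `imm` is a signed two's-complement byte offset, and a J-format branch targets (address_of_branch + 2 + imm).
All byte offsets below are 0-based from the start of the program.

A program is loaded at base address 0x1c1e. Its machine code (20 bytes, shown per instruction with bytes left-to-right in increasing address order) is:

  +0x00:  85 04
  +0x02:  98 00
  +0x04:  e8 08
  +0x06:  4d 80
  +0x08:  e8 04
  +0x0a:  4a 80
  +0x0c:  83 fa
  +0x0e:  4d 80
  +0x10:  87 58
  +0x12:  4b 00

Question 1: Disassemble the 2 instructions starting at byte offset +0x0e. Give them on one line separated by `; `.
@+0e  big-endian(4d 80) = 0x4d80
  op=0x4d80>>11=0x9 ⇒ cpy (RR)
  [10:9] rd=2 = R2
  [8:7] rs=3 = R3
@+10  big-endian(87 58) = 0x8758
  op=0x8758>>11=0x10 ⇒ adi (RI)
  [10:9] rd=3 = R3
  [8:0] imm=344 = #344

cpy R3, R2; adi #344, R3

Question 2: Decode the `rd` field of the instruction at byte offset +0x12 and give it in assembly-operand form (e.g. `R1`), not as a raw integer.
+0x12: 4b 00 ⇒ word 0x4b00 (big)
  top 5b → 0x9 → cpy [RR]
  rd: (w>>9)&0x3=0x1 → R1
  rs: (w>>7)&0x3=0x2 → R2

R1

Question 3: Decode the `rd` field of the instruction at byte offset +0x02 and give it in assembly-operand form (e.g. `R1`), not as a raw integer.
R0

@+02  big-endian(98 00) = 0x9800
  opcode bits[15:11]=0x13: decr/R
  rd: (w>>9)&0x3=0x0 → R0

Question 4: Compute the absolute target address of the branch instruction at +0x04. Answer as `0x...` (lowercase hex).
@+04  big-endian(e8 08) = 0xe808
  op=0xe808>>11=0x1d ⇒ bne (J)
  [10:0] imm=8 = #8
  target = base 0x1c1e + off 0x04 + 2 + imm 8 = 0x1c2c

0x1c2c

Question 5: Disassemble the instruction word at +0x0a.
[0a] 4a 80 → 0x4a80
  top 5b → 0x9 → cpy [RR]
  rd@[10:9]=0x1 ⇒ R1
  rs@[8:7]=0x1 ⇒ R1

cpy R1, R1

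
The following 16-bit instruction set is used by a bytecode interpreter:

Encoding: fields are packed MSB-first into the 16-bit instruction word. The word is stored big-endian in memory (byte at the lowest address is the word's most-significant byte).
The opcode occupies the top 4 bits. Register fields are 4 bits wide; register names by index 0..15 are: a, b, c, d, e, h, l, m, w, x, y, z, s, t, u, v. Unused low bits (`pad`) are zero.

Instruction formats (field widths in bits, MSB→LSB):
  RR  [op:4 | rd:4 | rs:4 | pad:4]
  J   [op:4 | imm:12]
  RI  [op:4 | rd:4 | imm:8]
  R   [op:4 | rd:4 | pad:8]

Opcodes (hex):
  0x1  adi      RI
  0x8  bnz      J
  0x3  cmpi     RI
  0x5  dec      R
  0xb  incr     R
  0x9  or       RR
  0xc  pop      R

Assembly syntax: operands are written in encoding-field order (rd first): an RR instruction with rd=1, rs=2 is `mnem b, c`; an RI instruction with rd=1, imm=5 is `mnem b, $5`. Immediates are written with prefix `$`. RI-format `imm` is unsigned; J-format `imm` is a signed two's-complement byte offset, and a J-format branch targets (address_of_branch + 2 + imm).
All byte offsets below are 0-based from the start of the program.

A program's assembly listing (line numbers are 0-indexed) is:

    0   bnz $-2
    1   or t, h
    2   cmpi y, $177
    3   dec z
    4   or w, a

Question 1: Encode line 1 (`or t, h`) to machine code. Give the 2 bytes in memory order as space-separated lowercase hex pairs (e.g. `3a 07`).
line 1 (or): pack op=0x9:4|rd=13:4|rs=5:4|pad=0:4 = 0x9d50; big→ 9d 50

9d 50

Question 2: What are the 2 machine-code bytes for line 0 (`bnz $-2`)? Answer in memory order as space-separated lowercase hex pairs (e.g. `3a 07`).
line 0 (bnz): pack op=0x8:4|imm=-2:12 = 0x8ffe; big→ 8f fe

8f fe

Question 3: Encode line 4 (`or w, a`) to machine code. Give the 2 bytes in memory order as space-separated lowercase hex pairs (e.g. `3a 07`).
4. or fields op=0x9:4|rd=8:4|rs=0:4|pad=0:4 → word 9800h → 98 00

98 00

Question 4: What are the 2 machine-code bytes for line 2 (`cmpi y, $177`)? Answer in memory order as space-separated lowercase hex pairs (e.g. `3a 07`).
3a b1

L2: cmpi op=0x3:4|rd=10:4|imm=177:8 ⇒ 0x3ab1 ⇒ big 3a b1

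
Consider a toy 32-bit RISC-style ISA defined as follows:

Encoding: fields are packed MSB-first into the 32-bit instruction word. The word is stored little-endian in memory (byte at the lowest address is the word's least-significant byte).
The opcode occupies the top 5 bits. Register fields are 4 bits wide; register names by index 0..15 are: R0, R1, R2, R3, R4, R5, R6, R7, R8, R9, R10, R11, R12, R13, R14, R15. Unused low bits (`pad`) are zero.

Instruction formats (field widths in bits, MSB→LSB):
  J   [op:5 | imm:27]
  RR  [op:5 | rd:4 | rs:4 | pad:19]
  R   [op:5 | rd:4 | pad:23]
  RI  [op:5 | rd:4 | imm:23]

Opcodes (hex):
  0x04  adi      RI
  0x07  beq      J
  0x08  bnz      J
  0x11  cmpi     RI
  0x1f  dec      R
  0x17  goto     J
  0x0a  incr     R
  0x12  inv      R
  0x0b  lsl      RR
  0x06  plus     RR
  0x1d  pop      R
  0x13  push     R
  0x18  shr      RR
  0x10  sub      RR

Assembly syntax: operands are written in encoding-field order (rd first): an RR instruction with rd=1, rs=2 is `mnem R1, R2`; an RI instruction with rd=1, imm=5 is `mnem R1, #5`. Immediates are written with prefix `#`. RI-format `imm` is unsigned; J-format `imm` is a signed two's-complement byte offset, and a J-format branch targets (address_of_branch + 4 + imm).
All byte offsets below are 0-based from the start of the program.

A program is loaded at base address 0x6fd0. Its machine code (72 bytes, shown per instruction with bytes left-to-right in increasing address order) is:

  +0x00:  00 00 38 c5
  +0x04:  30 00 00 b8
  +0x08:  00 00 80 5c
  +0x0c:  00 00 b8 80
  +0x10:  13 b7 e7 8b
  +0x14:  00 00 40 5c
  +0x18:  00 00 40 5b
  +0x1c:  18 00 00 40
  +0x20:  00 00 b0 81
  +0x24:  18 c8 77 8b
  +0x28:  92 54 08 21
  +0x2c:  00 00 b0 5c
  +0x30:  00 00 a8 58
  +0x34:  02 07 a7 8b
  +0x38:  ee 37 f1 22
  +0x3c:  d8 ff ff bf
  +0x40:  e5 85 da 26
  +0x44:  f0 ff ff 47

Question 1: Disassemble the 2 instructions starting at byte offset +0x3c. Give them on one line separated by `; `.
goto #-40; adi R13, #5932517

+0x3c: d8 ff ff bf ⇒ word 0xbfffffd8 (little)
  op=0xbfffffd8>>27=0x17 ⇒ goto (J)
  imm@[26:0]=0x7ffffd8 (s27→-40) ⇒ #-40
+0x40: e5 85 da 26 ⇒ word 0x26da85e5 (little)
  op=0x26da85e5>>27=0x4 ⇒ adi (RI)
  rd@[26:23]=0xd ⇒ R13
  imm@[22:0]=0x5a85e5 ⇒ #5932517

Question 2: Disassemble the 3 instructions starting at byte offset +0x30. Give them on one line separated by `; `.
off 0x30: read 00 00 a8 58 as little → 0x58a80000
  opcode bits[31:27]=0xb: lsl/RR
  [26:23] rd=1 = R1
  [22:19] rs=5 = R5
off 0x34: read 02 07 a7 8b as little → 0x8ba70702
  opcode bits[31:27]=0x11: cmpi/RI
  [26:23] rd=7 = R7
  [22:0] imm=2557698 = #2557698
off 0x38: read ee 37 f1 22 as little → 0x22f137ee
  opcode bits[31:27]=0x4: adi/RI
  [26:23] rd=5 = R5
  [22:0] imm=7419886 = #7419886

lsl R1, R5; cmpi R7, #2557698; adi R5, #7419886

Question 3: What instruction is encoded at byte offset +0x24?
@+24  little-endian(18 c8 77 8b) = 0x8b77c818
  op=0x8b77c818>>27=0x11 ⇒ cmpi (RI)
  rd: (w>>23)&0xf=0x6 → R6
  imm: (w>>0)&0x7fffff=0x77c818 → #7850008

cmpi R6, #7850008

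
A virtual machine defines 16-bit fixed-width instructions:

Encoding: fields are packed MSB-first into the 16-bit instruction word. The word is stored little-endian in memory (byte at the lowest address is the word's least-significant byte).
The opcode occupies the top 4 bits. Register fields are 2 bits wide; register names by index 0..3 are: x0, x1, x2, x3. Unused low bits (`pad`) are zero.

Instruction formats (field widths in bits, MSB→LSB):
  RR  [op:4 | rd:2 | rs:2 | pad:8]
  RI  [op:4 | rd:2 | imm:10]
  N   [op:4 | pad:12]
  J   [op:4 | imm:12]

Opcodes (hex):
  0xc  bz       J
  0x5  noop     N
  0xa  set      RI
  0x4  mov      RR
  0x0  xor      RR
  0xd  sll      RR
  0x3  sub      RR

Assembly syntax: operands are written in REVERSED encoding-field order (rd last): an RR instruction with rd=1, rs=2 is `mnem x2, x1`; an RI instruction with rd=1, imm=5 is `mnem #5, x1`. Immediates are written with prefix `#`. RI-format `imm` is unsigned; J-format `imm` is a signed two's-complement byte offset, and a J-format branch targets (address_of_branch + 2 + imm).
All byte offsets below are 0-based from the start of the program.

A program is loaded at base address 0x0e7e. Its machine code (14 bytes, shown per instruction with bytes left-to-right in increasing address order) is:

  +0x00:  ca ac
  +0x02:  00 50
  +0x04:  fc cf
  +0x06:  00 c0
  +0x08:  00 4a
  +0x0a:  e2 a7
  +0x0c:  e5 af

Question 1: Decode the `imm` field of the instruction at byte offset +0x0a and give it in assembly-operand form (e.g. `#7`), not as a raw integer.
@+0a  little-endian(e2 a7) = 0xa7e2
  op=0xa7e2>>12=0xa ⇒ set (RI)
  [11:10] rd=1 = x1
  [9:0] imm=994 = #994

#994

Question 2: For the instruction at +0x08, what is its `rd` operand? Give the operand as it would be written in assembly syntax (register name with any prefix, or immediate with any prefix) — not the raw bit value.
@+08  little-endian(00 4a) = 0x4a00
  op=0x4a00>>12=0x4 ⇒ mov (RR)
  [11:10] rd=2 = x2
  [9:8] rs=2 = x2

x2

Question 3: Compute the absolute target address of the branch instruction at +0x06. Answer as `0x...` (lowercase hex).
@+06  little-endian(00 c0) = 0xc000
  top 4b → 0xc → bz [J]
  imm@[11:0]=0x0 ⇒ #0
  target = base 0x0e7e + off 0x06 + 2 + imm 0 = 0x0e86

0x0e86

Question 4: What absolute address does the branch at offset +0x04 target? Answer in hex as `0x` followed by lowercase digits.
0x0e80

off 0x04: read fc cf as little → 0xcffc
  top 4b → 0xc → bz [J]
  [11:0] imm=4092 (s12→-4) = #-4
  target = base 0x0e7e + off 0x04 + 2 + imm -4 = 0x0e80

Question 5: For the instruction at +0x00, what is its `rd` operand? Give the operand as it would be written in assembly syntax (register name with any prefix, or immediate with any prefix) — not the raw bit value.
@+00  little-endian(ca ac) = 0xacca
  top 4b → 0xa → set [RI]
  [11:10] rd=3 = x3
  [9:0] imm=202 = #202

x3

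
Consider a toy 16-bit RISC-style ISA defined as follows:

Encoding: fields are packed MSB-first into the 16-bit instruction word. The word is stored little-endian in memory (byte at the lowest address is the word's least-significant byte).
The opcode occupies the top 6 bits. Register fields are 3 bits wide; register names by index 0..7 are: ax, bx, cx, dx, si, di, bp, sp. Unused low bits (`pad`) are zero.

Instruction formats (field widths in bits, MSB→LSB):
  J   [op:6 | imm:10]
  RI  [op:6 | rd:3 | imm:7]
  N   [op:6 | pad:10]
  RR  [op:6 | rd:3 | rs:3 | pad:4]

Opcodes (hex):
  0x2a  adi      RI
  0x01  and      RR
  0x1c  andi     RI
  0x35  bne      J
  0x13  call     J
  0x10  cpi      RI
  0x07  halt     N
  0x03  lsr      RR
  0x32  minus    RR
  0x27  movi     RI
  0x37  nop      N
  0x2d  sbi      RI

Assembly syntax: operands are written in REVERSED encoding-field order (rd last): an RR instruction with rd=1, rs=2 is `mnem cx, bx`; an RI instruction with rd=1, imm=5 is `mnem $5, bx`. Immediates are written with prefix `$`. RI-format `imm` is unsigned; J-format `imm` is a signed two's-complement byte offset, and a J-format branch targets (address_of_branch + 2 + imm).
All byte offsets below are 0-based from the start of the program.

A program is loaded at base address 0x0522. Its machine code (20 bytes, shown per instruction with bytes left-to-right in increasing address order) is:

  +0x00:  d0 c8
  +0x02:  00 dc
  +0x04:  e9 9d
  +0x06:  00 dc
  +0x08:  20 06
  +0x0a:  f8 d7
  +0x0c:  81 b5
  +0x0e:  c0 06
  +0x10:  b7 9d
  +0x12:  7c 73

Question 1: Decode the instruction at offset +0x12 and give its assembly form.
[12] 7c 73 → 0x737c
  top 6b → 0x1c → andi [RI]
  rd@[9:7]=0x6 ⇒ bp
  imm@[6:0]=0x7c ⇒ $124

andi $124, bp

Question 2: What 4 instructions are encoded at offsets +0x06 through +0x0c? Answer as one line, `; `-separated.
+0x06: 00 dc ⇒ word 0xdc00 (little)
  top 6b → 0x37 → nop [N]
+0x08: 20 06 ⇒ word 0x0620 (little)
  top 6b → 0x1 → and [RR]
  [9:7] rd=4 = si
  [6:4] rs=2 = cx
+0x0a: f8 d7 ⇒ word 0xd7f8 (little)
  top 6b → 0x35 → bne [J]
  [9:0] imm=1016 (s10→-8) = $-8
+0x0c: 81 b5 ⇒ word 0xb581 (little)
  top 6b → 0x2d → sbi [RI]
  [9:7] rd=3 = dx
  [6:0] imm=1 = $1

nop; and cx, si; bne $-8; sbi $1, dx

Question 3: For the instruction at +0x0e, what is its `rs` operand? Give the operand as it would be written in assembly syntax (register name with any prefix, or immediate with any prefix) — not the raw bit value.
off 0x0e: read c0 06 as little → 0x06c0
  top 6b → 0x1 → and [RR]
  rd: (w>>7)&0x7=0x5 → di
  rs: (w>>4)&0x7=0x4 → si

si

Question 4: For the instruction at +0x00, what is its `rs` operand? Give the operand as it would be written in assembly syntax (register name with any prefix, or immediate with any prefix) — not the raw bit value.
di

off 0x00: read d0 c8 as little → 0xc8d0
  op=0xc8d0>>10=0x32 ⇒ minus (RR)
  rd@[9:7]=0x1 ⇒ bx
  rs@[6:4]=0x5 ⇒ di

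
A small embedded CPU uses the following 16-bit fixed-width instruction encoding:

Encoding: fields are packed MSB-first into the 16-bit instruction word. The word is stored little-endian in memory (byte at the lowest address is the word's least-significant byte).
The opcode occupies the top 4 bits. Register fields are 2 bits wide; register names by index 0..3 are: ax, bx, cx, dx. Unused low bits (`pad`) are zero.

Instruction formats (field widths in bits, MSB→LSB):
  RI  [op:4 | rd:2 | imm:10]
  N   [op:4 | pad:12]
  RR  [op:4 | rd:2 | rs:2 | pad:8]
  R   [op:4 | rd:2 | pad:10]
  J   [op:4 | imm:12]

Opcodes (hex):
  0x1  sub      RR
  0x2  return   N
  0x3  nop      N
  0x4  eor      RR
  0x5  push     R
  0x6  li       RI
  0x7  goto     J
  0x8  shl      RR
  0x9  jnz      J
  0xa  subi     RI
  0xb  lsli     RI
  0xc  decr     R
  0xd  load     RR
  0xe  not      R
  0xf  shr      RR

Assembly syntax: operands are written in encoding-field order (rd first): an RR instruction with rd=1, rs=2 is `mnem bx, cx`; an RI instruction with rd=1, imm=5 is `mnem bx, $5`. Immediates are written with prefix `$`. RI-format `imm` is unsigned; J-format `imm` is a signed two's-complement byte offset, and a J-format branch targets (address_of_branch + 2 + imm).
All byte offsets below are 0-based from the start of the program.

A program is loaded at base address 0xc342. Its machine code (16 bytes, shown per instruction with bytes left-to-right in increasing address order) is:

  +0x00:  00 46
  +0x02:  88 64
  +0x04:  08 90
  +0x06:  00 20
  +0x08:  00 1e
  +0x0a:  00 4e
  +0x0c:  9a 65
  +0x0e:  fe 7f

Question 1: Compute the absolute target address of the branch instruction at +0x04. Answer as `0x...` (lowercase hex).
off 0x04: read 08 90 as little → 0x9008
  top 4b → 0x9 → jnz [J]
  imm@[11:0]=0x8 ⇒ $8
  target = base 0xc342 + off 0x04 + 2 + imm 8 = 0xc350

0xc350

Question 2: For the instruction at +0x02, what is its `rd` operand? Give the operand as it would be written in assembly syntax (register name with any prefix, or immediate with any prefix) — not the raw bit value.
bx

[02] 88 64 → 0x6488
  opcode bits[15:12]=0x6: li/RI
  [11:10] rd=1 = bx
  [9:0] imm=136 = $136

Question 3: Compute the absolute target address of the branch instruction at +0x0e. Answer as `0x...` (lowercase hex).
@+0e  little-endian(fe 7f) = 0x7ffe
  opcode bits[15:12]=0x7: goto/J
  imm: (w>>0)&0xfff=0xffe (s12→-2) → $-2
  target = base 0xc342 + off 0x0e + 2 + imm -2 = 0xc350

0xc350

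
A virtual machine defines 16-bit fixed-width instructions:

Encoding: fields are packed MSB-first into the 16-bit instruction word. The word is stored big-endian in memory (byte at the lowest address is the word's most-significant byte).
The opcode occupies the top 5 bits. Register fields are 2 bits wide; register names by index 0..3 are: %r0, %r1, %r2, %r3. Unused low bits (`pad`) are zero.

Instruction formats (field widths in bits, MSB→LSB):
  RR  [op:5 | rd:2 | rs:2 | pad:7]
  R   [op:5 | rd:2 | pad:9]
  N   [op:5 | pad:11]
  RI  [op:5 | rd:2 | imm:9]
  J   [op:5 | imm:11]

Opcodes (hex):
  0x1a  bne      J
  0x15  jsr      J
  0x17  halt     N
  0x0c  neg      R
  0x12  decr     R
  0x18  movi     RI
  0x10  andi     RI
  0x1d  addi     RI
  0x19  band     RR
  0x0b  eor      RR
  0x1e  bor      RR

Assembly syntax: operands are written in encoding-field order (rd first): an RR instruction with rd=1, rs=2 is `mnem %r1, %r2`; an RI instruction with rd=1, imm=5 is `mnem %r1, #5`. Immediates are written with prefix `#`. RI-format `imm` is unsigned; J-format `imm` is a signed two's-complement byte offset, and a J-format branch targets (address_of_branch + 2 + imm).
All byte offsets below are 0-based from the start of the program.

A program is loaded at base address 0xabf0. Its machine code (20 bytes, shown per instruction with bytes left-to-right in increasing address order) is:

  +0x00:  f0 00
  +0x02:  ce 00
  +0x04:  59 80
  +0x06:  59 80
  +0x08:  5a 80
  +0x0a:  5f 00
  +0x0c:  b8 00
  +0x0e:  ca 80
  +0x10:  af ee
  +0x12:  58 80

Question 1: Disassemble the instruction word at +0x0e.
band %r1, %r1

off 0x0e: read ca 80 as big → 0xca80
  op=0xca80>>11=0x19 ⇒ band (RR)
  rd@[10:9]=0x1 ⇒ %r1
  rs@[8:7]=0x1 ⇒ %r1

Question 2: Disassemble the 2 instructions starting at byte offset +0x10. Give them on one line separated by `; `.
[10] af ee → 0xafee
  opcode bits[15:11]=0x15: jsr/J
  [10:0] imm=2030 (s11→-18) = #-18
[12] 58 80 → 0x5880
  opcode bits[15:11]=0xb: eor/RR
  [10:9] rd=0 = %r0
  [8:7] rs=1 = %r1

jsr #-18; eor %r0, %r1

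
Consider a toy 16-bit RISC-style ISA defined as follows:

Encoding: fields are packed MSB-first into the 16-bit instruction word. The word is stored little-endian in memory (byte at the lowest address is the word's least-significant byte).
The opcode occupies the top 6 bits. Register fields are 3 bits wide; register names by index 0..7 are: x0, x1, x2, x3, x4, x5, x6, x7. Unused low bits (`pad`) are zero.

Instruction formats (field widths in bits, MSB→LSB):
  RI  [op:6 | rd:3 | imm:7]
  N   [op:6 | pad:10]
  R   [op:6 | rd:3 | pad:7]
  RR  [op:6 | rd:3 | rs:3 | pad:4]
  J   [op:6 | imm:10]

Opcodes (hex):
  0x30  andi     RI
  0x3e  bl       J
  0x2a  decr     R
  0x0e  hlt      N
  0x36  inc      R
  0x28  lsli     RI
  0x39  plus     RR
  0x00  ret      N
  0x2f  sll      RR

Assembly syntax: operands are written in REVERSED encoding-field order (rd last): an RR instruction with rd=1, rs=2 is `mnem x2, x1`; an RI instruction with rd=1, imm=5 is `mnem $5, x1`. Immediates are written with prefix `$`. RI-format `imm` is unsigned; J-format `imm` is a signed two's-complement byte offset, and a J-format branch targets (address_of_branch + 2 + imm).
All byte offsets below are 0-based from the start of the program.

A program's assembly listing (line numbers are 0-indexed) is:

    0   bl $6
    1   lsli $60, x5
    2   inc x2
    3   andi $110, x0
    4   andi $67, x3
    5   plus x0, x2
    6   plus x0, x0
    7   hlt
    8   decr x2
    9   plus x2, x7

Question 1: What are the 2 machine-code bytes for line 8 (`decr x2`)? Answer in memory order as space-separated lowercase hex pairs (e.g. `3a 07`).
00 a9

L8: decr op=0x2a:6|rd=2:3|pad=0:7 ⇒ 0xa900 ⇒ little 00 a9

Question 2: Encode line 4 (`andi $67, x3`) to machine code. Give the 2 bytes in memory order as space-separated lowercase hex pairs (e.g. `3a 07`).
line 4 (andi): pack op=0x30:6|rd=3:3|imm=67:7 = 0xc1c3; little→ c3 c1

c3 c1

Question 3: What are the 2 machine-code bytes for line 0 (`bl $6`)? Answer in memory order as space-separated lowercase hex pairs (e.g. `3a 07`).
0. bl fields op=0x3e:6|imm=6:10 → word f806h → 06 f8

06 f8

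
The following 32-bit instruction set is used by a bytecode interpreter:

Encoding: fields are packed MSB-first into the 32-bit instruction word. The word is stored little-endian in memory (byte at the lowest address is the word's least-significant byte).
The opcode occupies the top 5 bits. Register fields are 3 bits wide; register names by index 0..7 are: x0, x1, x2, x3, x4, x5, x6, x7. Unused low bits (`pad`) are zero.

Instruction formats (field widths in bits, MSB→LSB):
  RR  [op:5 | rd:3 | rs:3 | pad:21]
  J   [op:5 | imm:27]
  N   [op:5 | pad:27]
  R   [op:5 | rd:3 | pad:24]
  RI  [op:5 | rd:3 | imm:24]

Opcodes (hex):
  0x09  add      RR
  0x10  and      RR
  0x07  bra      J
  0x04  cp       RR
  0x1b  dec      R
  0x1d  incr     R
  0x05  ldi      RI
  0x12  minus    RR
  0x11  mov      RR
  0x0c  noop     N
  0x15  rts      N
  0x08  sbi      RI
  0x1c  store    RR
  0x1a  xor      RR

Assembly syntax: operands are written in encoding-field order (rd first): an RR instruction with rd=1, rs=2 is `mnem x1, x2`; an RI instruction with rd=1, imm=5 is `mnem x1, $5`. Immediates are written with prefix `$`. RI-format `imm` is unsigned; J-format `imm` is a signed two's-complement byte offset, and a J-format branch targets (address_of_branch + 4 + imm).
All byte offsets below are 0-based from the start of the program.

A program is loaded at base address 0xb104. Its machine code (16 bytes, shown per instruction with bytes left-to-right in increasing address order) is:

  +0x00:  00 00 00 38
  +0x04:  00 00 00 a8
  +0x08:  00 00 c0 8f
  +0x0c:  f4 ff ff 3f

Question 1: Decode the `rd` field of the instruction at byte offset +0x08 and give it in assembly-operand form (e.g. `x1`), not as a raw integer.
x7

[08] 00 00 c0 8f → 0x8fc00000
  top 5b → 0x11 → mov [RR]
  rd: (w>>24)&0x7=0x7 → x7
  rs: (w>>21)&0x7=0x6 → x6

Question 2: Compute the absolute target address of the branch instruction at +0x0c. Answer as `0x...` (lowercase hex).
off 0x0c: read f4 ff ff 3f as little → 0x3ffffff4
  top 5b → 0x7 → bra [J]
  imm: (w>>0)&0x7ffffff=0x7fffff4 (s27→-12) → $-12
  target = base 0xb104 + off 0x0c + 4 + imm -12 = 0xb108

0xb108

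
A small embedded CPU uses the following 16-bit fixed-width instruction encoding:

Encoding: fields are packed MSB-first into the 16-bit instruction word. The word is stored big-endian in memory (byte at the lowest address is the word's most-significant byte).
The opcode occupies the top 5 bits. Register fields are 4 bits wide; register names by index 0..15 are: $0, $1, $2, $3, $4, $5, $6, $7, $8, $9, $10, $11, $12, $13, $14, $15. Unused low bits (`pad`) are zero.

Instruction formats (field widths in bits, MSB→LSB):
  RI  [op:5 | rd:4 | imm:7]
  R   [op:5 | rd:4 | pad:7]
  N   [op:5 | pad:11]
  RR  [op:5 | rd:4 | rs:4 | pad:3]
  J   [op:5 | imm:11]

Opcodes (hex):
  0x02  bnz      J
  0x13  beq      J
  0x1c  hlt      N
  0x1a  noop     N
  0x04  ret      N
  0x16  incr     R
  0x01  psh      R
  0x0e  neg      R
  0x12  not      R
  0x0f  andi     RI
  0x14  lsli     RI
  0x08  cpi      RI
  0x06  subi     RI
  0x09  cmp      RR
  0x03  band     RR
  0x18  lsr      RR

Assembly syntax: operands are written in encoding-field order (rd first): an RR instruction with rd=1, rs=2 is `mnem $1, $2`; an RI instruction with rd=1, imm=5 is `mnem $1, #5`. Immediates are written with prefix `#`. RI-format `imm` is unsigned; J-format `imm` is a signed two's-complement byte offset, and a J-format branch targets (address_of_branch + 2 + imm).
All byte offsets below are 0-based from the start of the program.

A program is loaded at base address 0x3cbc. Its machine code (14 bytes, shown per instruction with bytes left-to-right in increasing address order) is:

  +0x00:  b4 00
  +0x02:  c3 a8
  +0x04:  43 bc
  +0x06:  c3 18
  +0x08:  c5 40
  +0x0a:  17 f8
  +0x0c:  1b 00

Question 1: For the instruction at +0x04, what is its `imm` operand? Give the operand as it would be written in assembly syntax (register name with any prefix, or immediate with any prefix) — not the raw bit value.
#60

+0x04: 43 bc ⇒ word 0x43bc (big)
  top 5b → 0x8 → cpi [RI]
  rd@[10:7]=0x7 ⇒ $7
  imm@[6:0]=0x3c ⇒ #60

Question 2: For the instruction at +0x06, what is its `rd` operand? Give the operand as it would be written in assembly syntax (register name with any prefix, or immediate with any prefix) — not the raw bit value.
[06] c3 18 → 0xc318
  op=0xc318>>11=0x18 ⇒ lsr (RR)
  rd@[10:7]=0x6 ⇒ $6
  rs@[6:3]=0x3 ⇒ $3

$6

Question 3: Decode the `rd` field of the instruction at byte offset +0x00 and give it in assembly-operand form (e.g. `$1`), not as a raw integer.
$8

off 0x00: read b4 00 as big → 0xb400
  top 5b → 0x16 → incr [R]
  rd@[10:7]=0x8 ⇒ $8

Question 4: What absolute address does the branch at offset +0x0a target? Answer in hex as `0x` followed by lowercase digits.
0x3cc0

+0x0a: 17 f8 ⇒ word 0x17f8 (big)
  op=0x17f8>>11=0x2 ⇒ bnz (J)
  [10:0] imm=2040 (s11→-8) = #-8
  target = base 0x3cbc + off 0x0a + 2 + imm -8 = 0x3cc0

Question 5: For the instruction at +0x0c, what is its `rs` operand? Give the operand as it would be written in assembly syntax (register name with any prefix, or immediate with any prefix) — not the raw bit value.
@+0c  big-endian(1b 00) = 0x1b00
  top 5b → 0x3 → band [RR]
  rd: (w>>7)&0xf=0x6 → $6
  rs: (w>>3)&0xf=0x0 → $0

$0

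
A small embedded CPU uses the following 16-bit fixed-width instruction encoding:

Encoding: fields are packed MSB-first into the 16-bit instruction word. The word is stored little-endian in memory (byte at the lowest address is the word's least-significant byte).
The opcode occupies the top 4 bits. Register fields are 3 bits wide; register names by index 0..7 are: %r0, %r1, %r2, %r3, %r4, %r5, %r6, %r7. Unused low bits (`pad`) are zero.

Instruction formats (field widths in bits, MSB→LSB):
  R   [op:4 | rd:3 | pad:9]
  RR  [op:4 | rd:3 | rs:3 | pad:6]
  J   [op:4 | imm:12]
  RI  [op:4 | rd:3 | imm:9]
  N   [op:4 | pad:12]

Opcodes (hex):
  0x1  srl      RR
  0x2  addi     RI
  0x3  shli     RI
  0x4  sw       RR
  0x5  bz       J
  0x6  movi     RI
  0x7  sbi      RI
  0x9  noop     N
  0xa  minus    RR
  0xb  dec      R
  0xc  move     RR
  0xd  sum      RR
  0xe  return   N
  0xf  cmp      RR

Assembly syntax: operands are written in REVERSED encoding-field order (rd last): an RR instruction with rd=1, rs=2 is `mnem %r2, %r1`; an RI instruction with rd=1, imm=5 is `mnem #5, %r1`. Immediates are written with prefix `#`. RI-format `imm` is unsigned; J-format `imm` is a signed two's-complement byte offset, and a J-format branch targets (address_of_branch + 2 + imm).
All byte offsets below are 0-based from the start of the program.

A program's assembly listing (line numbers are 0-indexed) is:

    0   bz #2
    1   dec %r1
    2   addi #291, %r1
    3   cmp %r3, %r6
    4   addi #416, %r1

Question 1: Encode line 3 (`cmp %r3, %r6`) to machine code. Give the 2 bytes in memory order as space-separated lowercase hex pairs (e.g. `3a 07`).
c0 fc

3. cmp fields op=0xf:4|rd=6:3|rs=3:3|pad=0:6 → word fcc0h → c0 fc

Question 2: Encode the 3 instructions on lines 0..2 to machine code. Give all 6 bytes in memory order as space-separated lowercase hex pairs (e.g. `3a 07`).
02 50 00 b2 23 23

0. bz fields op=0x5:4|imm=2:12 → word 5002h → 02 50
1. dec fields op=0xb:4|rd=1:3|pad=0:9 → word b200h → 00 b2
2. addi fields op=0x2:4|rd=1:3|imm=291:9 → word 2323h → 23 23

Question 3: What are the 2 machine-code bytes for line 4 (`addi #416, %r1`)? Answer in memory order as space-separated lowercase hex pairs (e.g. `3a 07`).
a0 23

L4: addi op=0x2:4|rd=1:3|imm=416:9 ⇒ 0x23a0 ⇒ little a0 23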